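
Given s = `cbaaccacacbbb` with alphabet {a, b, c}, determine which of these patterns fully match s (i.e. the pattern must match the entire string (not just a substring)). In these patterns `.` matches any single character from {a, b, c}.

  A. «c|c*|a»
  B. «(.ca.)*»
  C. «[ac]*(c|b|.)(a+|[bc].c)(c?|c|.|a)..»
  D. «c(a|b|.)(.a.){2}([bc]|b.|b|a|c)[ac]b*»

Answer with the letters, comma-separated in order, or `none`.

D

A → no match
B → no match
C → no match
D → match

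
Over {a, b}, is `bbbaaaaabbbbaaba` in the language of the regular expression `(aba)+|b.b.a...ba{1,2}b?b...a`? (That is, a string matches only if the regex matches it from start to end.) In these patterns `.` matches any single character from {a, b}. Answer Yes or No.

No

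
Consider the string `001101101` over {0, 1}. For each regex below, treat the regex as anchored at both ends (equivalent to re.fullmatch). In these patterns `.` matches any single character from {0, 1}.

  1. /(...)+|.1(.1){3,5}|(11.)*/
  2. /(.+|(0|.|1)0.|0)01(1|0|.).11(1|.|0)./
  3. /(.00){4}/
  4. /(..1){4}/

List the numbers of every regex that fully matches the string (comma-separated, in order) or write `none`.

1 → match
2 → match
3 → no match — must end with `00`
4 → no match

1, 2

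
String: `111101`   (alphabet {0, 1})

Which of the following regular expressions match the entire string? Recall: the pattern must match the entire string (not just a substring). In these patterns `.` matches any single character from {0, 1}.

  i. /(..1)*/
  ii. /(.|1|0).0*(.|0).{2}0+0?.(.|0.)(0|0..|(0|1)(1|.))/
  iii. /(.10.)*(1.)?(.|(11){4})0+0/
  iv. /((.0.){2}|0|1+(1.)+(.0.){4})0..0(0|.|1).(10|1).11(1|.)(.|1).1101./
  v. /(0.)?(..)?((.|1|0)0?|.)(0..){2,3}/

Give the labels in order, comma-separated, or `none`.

i → match
ii → no match
iii → no match — must end with `00`
iv → no match
v → no match

i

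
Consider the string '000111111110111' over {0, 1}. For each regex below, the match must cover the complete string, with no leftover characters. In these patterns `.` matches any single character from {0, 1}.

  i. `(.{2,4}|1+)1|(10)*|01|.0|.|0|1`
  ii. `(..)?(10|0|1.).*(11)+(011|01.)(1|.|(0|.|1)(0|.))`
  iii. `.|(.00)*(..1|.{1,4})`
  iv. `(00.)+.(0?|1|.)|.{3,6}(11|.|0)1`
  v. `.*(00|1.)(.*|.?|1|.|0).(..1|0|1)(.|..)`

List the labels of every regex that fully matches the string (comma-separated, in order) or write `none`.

ii, v

i → no match
ii → match
iii → no match
iv → no match
v → match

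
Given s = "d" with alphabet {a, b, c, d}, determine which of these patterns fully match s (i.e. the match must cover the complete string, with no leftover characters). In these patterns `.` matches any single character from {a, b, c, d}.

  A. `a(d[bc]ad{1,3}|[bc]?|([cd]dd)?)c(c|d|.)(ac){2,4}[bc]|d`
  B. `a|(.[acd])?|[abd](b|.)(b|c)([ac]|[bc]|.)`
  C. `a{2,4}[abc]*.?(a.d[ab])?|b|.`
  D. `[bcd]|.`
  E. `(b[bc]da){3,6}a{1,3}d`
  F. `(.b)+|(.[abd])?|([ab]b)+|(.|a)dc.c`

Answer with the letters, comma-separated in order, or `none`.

A, C, D

A → match
B → no match
C → match
D → match
E → no match — must start with "b"
F → no match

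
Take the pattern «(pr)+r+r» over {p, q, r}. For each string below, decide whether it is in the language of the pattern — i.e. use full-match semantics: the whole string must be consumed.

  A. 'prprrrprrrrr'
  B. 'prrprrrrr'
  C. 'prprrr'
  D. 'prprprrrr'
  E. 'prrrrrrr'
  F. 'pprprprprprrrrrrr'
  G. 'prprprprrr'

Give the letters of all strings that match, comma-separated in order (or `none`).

A → no match
B → no match
C → match
D → match
E → match
F → no match — must start with 'pr'
G → match

C, D, E, G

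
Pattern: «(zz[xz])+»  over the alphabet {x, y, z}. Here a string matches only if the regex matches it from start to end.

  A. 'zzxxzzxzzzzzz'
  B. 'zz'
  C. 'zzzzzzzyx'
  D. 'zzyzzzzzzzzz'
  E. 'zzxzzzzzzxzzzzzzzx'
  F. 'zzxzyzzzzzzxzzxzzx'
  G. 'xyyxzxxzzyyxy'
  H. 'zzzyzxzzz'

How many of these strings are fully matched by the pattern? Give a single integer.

0

A → no match
B → no match
C → no match
D → no match
E → no match
F → no match
G → no match — must start with 'zz'
H → no match
Total matched: 0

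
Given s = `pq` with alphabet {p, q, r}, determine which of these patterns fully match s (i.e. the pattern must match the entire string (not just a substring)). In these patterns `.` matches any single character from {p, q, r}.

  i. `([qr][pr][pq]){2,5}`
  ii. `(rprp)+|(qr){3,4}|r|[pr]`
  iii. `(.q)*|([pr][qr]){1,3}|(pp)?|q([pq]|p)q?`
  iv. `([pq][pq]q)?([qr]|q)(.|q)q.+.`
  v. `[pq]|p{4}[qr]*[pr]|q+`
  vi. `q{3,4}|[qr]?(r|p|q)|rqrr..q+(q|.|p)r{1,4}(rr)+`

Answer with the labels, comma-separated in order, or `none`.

iii

i → no match
ii → no match
iii → match
iv → no match
v → no match
vi → no match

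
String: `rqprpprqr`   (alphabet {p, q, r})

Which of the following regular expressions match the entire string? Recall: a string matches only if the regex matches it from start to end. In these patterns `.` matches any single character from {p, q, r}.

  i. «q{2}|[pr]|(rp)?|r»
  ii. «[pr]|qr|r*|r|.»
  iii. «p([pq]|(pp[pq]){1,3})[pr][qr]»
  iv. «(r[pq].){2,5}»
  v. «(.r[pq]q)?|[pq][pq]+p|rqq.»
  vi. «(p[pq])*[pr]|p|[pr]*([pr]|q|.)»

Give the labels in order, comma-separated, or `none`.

iv

i → no match
ii → no match
iii → no match — must start with `p`
iv → match
v → no match
vi → no match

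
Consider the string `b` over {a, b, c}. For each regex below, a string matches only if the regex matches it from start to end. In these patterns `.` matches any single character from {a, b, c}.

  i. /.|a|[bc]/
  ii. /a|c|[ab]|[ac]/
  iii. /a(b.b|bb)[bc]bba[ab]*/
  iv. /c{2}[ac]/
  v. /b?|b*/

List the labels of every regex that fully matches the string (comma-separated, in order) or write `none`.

i, ii, v

i → match
ii → match
iii → no match — must start with `a`
iv → no match — must start with `c`
v → match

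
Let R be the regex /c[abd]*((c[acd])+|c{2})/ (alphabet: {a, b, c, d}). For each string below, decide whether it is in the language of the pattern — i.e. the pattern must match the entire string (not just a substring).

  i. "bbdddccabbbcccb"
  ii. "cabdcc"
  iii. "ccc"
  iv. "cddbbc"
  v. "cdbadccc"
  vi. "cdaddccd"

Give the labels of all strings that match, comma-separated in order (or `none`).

ii, iii

i → no match — must start with "c"
ii → match
iii → match
iv → no match
v → no match
vi → no match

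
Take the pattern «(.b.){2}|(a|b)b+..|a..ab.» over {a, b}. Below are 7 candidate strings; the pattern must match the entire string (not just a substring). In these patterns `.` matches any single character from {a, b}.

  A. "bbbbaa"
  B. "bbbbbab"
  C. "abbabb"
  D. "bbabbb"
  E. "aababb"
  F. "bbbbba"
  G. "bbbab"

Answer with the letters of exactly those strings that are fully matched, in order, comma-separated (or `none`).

A. "bbbbaa" → match
B. "bbbbbab" → match
C. "abbabb" → match
D. "bbabbb" → match
E. "aababb" → match
F. "bbbbba" → match
G. "bbbab" → match

A, B, C, D, E, F, G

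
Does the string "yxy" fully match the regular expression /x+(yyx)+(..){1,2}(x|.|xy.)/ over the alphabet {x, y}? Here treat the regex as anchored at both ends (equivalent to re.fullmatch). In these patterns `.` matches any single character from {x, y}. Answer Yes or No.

No

Every match must start with "x", but "yxy" does not.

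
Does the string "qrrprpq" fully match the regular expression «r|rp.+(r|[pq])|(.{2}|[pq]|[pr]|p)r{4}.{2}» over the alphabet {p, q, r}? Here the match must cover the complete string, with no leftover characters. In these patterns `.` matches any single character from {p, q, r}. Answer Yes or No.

No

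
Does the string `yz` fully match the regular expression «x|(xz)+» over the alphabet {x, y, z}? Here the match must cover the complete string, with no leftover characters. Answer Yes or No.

No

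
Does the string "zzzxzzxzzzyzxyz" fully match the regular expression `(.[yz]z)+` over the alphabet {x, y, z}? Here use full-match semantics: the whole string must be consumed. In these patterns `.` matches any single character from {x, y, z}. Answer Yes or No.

Yes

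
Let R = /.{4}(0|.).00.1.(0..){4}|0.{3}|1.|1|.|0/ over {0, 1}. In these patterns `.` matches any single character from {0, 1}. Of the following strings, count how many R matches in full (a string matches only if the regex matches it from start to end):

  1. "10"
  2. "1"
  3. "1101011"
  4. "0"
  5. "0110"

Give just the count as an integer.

4

1. "10" → match
2. "1" → match
3. "1101011" → no match
4. "0" → match
5. "0110" → match
Total matched: 4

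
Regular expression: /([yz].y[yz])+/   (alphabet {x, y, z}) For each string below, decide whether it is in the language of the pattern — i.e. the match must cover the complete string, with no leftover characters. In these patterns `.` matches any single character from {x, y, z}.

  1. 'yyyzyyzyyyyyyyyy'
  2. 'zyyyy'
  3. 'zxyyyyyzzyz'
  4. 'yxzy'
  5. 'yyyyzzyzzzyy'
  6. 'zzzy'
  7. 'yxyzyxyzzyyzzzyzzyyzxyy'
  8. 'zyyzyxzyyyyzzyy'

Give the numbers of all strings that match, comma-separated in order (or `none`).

5

1 → no match
2 → no match
3 → no match
4 → no match
5 → match
6 → no match
7 → no match
8 → no match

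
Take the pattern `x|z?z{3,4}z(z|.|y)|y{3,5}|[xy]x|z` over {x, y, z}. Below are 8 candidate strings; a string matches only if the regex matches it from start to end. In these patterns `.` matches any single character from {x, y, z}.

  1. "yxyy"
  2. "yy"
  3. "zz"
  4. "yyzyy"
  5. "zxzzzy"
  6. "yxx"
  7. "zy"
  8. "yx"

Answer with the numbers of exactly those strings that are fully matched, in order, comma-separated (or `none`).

1 → no match
2 → no match
3 → no match
4 → no match
5 → no match
6 → no match
7 → no match
8 → match

8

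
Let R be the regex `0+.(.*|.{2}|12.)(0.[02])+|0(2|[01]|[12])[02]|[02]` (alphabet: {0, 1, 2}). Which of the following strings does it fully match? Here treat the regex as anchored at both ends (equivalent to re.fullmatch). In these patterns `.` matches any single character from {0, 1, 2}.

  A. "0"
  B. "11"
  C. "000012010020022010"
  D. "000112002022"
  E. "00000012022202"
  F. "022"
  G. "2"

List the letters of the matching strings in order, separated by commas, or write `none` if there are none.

A. "0" → match
B. "11" → no match
C → match
D. "000112002022" → match
E → no match
F. "022" → match
G. "2" → match

A, C, D, F, G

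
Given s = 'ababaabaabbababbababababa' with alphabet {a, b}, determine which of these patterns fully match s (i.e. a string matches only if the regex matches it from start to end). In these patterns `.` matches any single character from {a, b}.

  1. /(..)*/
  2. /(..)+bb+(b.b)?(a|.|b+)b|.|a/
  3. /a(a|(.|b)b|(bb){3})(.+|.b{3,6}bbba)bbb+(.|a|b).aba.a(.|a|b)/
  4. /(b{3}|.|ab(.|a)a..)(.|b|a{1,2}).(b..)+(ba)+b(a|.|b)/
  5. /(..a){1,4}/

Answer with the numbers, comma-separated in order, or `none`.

1 → no match
2 → no match
3 → no match
4 → match
5 → no match

4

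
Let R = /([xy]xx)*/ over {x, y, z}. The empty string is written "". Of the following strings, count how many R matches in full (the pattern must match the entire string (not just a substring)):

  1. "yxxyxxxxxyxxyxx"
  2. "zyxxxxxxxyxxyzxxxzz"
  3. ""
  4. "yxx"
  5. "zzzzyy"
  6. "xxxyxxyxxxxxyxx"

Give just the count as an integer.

1 → match
2 → no match
3 → match
4 → match
5 → no match
6 → match
Total matched: 4

4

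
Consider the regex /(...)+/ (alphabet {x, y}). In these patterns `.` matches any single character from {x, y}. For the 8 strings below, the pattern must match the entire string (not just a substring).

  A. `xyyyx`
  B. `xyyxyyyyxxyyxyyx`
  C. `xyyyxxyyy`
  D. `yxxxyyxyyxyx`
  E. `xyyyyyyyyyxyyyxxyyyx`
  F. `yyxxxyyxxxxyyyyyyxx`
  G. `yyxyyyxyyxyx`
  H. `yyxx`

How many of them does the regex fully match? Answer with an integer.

3

A → no match
B → no match
C → match
D → match
E → no match
F → no match
G → match
H → no match
Total matched: 3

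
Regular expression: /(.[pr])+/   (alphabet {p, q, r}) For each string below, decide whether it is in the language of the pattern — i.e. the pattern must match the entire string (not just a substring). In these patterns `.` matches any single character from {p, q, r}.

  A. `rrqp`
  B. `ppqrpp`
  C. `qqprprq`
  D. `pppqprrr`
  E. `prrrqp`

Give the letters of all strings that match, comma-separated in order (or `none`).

A, B, E

A → match
B → match
C → no match
D → no match
E → match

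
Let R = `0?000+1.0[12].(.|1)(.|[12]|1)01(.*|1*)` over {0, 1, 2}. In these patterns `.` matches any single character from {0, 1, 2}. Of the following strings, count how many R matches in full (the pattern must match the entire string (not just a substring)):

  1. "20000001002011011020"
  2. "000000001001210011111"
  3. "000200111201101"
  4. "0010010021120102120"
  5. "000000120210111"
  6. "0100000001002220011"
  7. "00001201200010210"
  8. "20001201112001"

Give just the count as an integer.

2

1 → no match
2 → match
3 → no match
4 → no match
5 → no match
6 → no match
7 → match
8 → no match
Total matched: 2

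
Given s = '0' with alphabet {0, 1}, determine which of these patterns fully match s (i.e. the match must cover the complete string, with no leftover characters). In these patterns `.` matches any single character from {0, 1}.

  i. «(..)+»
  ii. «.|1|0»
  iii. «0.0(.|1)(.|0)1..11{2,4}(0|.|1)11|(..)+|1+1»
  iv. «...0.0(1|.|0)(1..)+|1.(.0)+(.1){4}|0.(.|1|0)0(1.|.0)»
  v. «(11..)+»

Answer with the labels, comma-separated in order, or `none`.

i → no match
ii → match
iii → no match
iv → no match
v → no match — must start with '11'

ii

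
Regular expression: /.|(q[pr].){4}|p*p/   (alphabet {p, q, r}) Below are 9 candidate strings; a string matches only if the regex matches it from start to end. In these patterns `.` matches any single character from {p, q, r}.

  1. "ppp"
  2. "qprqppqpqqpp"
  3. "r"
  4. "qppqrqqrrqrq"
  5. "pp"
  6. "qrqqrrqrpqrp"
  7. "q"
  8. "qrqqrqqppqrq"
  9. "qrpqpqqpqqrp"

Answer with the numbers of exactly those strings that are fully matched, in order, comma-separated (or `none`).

1 → match
2 → match
3 → match
4 → match
5 → match
6 → match
7 → match
8 → match
9 → match

1, 2, 3, 4, 5, 6, 7, 8, 9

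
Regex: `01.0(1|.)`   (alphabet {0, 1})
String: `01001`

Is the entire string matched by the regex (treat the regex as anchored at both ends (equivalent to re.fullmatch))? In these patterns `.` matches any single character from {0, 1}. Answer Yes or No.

Yes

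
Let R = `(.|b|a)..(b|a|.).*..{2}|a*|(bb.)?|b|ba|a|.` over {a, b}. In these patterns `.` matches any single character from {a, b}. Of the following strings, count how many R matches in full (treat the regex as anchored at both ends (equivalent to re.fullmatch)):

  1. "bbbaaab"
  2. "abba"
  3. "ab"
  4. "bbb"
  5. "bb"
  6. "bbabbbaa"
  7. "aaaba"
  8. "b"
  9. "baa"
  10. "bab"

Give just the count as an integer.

4

1 → match
2 → no match
3 → no match
4 → match
5 → no match
6 → match
7 → no match
8 → match
9 → no match
10 → no match
Total matched: 4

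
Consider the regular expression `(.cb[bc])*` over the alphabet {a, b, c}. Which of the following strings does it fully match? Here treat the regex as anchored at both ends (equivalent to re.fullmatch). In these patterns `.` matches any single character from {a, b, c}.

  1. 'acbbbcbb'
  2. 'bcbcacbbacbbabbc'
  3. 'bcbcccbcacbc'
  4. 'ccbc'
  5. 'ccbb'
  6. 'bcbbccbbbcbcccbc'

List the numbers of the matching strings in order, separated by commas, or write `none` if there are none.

1, 3, 4, 5, 6

1 → match
2 → no match
3 → match
4 → match
5 → match
6 → match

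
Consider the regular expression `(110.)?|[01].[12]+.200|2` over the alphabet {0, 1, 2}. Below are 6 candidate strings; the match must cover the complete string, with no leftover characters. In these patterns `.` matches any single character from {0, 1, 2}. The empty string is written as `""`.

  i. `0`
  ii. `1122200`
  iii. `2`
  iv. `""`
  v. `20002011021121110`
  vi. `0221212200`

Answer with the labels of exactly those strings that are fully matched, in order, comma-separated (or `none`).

i → no match
ii → match
iii → match
iv → match
v → no match
vi → match

ii, iii, iv, vi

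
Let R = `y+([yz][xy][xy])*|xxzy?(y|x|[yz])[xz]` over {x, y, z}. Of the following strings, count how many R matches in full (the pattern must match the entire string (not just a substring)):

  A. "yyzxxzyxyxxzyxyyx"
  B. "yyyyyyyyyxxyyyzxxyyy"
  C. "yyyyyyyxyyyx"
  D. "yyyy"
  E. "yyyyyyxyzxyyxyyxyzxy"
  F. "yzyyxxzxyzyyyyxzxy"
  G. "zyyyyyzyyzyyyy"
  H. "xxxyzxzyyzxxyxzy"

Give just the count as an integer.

A → match
B → match
C → match
D → match
E → match
F → no match
G → no match
H → no match
Total matched: 5

5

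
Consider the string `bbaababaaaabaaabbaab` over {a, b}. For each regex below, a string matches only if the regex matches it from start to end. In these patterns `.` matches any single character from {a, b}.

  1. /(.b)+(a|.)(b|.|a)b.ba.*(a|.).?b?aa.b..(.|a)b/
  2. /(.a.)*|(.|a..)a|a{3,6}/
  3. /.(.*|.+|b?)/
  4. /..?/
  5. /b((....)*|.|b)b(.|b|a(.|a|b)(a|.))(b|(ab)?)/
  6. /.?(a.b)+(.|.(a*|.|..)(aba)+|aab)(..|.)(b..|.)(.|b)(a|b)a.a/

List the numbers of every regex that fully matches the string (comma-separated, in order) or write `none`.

1, 3

1 → match
2 → no match
3 → match
4 → no match
5 → no match
6 → no match — must end with `a`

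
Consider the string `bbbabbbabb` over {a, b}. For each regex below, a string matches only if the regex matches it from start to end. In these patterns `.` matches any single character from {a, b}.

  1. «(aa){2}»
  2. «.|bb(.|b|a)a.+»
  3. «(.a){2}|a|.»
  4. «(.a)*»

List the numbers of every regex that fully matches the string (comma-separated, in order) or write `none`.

2

1 → no match — must start with `aa`
2 → match
3 → no match
4 → no match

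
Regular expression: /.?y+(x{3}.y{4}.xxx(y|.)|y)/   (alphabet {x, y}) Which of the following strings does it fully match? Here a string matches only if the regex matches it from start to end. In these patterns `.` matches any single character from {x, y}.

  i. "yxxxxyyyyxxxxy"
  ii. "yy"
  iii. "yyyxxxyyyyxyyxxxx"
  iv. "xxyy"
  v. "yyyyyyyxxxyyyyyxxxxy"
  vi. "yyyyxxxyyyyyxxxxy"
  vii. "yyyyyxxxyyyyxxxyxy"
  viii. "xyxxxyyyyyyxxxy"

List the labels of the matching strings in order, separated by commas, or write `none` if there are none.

i, ii, v, vi, viii

i → match
ii → match
iii → no match
iv → no match
v → match
vi → match
vii → no match
viii → match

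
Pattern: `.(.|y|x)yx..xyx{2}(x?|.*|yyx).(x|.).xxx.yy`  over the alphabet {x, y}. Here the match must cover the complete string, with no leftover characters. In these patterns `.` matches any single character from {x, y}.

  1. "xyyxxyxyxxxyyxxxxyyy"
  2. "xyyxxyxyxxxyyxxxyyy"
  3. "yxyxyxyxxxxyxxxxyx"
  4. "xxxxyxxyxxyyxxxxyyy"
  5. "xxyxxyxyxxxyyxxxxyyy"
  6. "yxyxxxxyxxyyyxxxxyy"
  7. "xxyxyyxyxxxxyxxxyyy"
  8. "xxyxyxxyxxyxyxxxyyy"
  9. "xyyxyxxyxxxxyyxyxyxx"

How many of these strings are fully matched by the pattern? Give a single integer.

1 → match
2 → match
3 → no match — must end with "yy"
4 → no match
5 → match
6 → match
7 → match
8 → match
9 → no match — must end with "yy"
Total matched: 6

6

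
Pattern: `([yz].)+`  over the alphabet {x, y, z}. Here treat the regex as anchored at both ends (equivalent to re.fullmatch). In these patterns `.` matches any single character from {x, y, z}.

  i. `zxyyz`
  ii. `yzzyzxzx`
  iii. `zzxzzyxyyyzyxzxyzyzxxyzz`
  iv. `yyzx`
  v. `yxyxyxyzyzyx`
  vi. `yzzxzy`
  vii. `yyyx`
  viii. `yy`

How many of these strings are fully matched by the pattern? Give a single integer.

6

i → no match
ii → match
iii → no match
iv → match
v → match
vi → match
vii → match
viii → match
Total matched: 6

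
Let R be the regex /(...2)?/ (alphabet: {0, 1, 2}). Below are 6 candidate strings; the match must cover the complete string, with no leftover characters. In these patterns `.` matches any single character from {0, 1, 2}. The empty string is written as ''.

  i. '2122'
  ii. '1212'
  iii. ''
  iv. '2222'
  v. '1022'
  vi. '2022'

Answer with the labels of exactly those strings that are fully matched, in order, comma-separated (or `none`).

i, ii, iii, iv, v, vi

i → match
ii → match
iii → match
iv → match
v → match
vi → match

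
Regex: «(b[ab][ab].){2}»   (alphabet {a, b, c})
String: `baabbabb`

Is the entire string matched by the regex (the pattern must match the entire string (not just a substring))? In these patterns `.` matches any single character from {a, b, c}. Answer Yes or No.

Yes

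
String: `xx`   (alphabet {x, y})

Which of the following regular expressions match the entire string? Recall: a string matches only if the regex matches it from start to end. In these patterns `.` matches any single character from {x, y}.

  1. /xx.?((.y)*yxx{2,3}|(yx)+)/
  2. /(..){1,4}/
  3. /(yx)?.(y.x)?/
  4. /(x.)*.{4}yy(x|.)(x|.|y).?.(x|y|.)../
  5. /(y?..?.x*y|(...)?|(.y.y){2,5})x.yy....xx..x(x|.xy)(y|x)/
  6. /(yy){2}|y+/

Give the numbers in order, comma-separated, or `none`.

1 → no match
2 → match
3 → no match
4 → no match
5 → no match
6 → no match

2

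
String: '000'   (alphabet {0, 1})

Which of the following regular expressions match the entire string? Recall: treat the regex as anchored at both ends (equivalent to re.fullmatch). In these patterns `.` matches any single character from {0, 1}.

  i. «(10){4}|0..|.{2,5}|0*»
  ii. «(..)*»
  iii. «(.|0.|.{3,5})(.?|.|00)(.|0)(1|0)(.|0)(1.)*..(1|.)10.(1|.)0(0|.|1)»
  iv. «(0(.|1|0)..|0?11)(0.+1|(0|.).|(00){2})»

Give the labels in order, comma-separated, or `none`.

i

i → match
ii → no match
iii → no match
iv → no match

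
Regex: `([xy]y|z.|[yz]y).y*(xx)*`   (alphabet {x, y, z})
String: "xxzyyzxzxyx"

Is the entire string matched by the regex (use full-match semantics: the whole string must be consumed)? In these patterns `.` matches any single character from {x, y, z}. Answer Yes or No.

No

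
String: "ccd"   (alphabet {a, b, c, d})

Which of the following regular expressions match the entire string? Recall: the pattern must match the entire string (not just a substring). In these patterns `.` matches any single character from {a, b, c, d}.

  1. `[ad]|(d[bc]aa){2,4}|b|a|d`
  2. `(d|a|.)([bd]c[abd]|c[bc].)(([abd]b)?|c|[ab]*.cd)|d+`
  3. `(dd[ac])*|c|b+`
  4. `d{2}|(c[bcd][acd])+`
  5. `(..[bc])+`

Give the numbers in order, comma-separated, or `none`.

1 → no match
2 → no match
3 → no match
4 → match
5 → no match

4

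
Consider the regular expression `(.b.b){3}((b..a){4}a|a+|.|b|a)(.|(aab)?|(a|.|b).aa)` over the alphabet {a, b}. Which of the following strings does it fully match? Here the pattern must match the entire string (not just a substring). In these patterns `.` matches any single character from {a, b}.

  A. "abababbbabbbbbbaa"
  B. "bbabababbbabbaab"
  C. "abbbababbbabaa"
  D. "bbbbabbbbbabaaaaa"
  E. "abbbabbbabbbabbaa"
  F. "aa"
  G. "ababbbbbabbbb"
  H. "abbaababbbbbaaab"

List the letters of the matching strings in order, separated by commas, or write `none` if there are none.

A, B, C, D, E, G

A → match
B → match
C → match
D → match
E → match
F → no match
G → match
H → no match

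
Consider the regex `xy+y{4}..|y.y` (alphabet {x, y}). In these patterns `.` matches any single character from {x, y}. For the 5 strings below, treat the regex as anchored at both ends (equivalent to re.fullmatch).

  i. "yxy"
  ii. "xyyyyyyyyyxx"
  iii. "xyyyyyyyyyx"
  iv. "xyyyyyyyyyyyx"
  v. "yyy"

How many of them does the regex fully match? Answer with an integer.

5

i → match
ii → match
iii → match
iv → match
v → match
Total matched: 5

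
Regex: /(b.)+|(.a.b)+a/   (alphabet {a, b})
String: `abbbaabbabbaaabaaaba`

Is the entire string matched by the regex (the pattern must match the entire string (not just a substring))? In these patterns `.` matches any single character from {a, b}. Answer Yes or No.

No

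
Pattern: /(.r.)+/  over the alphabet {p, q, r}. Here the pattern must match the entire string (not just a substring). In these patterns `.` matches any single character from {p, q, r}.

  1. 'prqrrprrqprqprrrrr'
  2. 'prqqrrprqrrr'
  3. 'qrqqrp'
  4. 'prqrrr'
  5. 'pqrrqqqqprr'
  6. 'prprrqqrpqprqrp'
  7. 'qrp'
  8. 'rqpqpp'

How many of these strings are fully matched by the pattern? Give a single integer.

5

1 → match
2 → match
3 → match
4 → match
5 → no match
6 → no match
7 → match
8 → no match
Total matched: 5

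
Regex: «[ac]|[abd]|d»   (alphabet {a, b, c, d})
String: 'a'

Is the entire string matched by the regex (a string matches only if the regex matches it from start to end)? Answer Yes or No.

Yes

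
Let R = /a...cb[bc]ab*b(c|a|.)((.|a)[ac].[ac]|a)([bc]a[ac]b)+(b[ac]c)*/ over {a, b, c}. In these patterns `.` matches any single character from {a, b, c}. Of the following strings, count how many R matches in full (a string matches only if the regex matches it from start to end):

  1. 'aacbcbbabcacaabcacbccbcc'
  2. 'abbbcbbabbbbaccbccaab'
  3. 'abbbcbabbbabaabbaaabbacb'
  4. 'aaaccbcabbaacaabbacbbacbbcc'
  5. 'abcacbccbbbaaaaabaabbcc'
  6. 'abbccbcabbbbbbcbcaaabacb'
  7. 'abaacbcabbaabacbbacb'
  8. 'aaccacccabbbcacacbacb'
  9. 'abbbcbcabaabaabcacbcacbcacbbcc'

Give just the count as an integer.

1 → no match
2 → match
3 → no match
4 → match
5 → no match
6 → no match
7 → match
8 → no match
9 → match
Total matched: 4

4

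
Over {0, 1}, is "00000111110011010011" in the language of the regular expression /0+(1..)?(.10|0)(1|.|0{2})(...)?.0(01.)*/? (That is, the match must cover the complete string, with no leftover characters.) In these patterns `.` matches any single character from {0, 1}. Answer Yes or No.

Yes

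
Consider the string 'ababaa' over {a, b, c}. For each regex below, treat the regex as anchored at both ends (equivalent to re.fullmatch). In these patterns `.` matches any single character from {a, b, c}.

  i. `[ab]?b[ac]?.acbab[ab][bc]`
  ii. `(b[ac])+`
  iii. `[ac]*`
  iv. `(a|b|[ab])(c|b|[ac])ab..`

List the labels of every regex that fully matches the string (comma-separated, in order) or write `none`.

iv

i → no match
ii → no match — must start with 'b'
iii → no match
iv → match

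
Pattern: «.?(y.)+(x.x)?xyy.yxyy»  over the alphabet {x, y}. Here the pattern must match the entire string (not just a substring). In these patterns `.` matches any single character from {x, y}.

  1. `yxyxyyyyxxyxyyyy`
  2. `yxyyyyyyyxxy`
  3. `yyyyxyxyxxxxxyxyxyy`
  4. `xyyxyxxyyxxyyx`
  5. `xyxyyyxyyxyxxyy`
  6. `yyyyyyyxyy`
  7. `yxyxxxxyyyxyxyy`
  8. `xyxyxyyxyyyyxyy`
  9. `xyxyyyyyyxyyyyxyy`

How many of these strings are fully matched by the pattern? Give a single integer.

2

1 → no match — must end with `yxyy`
2 → no match — must end with `yxyy`
3 → no match
4 → no match — must end with `yxyy`
5 → no match — must end with `yxyy`
6 → no match
7 → no match
8 → match
9 → match
Total matched: 2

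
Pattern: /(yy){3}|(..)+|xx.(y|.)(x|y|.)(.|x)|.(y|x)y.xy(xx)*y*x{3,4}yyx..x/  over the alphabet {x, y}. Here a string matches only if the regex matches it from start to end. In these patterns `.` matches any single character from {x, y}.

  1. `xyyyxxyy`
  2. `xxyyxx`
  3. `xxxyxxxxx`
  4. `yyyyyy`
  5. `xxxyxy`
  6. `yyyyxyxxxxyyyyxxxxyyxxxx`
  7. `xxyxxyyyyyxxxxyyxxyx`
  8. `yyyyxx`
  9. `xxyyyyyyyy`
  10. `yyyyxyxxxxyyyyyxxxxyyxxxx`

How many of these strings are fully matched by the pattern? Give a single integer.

1 → match
2 → match
3 → no match
4 → match
5 → match
6 → match
7 → match
8 → match
9 → match
10 → match
Total matched: 9

9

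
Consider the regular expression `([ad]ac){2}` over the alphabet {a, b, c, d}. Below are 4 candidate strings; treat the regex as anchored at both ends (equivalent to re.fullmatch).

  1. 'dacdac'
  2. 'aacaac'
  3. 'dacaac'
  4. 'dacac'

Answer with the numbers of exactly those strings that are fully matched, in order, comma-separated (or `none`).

1, 2, 3

1 → match
2 → match
3 → match
4 → no match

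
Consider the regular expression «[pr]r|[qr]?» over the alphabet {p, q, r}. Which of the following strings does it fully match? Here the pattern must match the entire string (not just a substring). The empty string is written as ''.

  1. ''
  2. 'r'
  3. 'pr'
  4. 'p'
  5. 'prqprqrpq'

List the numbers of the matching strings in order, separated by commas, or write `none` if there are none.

1 → match
2 → match
3 → match
4 → no match
5 → no match

1, 2, 3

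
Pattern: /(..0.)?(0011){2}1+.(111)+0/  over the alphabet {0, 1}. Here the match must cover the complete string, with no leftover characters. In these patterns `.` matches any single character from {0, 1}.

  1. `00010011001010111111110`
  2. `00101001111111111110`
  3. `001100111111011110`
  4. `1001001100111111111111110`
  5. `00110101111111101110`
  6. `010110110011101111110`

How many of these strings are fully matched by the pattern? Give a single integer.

1

1 → no match
2 → no match
3 → no match
4 → match
5 → no match
6 → no match
Total matched: 1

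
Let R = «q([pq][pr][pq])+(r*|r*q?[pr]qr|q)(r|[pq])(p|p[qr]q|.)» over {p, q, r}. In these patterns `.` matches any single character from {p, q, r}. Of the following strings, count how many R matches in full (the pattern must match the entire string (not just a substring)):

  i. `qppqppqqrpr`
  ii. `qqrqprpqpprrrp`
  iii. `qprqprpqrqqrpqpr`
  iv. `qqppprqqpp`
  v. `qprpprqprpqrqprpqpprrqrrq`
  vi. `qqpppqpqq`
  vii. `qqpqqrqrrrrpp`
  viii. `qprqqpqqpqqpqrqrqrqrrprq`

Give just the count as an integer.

5

i → no match
ii → match
iii → match
iv → match
v → match
vi → no match
vii → match
viii → no match
Total matched: 5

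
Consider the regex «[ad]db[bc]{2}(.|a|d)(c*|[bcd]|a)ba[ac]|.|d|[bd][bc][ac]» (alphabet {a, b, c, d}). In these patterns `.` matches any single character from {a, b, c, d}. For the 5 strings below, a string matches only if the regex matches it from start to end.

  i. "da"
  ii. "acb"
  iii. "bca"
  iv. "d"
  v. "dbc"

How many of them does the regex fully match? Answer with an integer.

i → no match
ii → no match
iii → match
iv → match
v → match
Total matched: 3

3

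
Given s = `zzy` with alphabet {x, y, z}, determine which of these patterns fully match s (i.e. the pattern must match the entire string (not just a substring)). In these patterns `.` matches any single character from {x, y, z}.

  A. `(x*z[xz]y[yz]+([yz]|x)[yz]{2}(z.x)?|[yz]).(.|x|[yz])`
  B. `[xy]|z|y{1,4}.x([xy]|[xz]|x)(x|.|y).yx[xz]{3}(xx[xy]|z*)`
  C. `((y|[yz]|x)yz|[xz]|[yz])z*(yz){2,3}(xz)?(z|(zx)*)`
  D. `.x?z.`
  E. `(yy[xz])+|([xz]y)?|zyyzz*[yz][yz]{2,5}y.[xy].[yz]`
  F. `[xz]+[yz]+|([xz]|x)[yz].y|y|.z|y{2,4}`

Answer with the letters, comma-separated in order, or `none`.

A → match
B → no match
C → no match
D → match
E → no match
F → match

A, D, F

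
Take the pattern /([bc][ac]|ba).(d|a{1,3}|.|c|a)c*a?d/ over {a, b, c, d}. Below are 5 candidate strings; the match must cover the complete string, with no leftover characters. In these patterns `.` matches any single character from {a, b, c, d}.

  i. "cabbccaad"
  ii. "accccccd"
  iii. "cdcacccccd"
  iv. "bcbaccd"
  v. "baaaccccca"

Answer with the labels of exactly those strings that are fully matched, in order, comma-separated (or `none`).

i → no match
ii → no match
iii → no match
iv → match
v → no match — must end with "d"

iv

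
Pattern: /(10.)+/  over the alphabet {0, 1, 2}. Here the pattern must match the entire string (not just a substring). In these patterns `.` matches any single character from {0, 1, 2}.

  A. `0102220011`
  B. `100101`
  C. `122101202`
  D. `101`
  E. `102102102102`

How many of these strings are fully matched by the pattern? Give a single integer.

A → no match — must start with `10`
B → match
C → no match — must start with `10`
D → match
E → match
Total matched: 3

3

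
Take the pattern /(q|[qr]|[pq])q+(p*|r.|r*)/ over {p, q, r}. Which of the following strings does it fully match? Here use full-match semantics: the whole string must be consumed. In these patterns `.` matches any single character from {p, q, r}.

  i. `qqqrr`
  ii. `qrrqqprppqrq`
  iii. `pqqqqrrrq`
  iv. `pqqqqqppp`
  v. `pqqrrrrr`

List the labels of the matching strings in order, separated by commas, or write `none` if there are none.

i → match
ii → no match
iii → no match
iv → match
v → match

i, iv, v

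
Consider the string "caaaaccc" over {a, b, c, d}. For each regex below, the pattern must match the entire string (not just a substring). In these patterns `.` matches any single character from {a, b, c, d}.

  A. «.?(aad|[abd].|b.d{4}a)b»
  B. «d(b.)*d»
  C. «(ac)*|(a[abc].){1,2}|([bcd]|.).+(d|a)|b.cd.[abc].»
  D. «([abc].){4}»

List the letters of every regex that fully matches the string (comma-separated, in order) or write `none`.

D

A → no match — must end with "b"
B → no match — must start with "d"
C → no match
D → match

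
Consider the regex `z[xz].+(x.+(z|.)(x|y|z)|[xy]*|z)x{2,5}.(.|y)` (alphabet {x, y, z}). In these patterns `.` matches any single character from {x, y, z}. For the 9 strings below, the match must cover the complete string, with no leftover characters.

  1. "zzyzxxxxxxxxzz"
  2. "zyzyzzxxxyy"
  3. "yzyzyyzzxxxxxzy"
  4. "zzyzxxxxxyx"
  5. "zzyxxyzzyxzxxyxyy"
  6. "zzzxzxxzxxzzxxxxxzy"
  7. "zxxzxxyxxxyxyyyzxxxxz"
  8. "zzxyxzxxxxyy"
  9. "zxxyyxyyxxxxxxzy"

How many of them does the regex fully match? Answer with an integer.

1 → match
2 → no match
3 → no match — must start with "z"
4 → match
5 → no match
6 → match
7 → match
8 → match
9 → match
Total matched: 6

6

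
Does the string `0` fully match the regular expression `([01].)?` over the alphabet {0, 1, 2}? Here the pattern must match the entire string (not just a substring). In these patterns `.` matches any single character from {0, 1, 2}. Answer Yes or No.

No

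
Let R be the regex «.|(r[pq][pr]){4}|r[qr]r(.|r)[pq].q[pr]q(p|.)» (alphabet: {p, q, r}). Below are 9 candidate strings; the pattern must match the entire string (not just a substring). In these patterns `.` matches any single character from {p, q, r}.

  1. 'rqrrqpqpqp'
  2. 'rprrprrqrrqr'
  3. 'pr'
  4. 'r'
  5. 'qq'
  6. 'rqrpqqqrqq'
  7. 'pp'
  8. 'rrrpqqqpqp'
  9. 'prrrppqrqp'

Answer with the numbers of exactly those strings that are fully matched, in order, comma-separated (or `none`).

1 → match
2 → match
3 → no match
4 → match
5 → no match
6 → match
7 → no match
8 → match
9 → no match

1, 2, 4, 6, 8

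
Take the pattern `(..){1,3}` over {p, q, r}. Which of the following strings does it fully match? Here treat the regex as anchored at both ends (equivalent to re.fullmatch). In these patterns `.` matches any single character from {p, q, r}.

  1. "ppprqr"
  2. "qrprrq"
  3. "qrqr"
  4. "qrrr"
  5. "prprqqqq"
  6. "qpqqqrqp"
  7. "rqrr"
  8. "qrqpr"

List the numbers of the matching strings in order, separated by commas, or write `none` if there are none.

1, 2, 3, 4, 7

1 → match
2 → match
3 → match
4 → match
5 → no match
6 → no match
7 → match
8 → no match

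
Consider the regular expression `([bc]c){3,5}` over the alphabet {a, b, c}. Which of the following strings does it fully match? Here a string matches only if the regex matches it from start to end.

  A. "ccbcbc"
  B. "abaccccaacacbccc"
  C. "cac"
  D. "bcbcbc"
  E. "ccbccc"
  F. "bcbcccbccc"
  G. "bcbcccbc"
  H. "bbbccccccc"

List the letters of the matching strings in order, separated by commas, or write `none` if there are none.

A, D, E, F, G

A → match
B → no match
C → no match
D → match
E → match
F → match
G → match
H → no match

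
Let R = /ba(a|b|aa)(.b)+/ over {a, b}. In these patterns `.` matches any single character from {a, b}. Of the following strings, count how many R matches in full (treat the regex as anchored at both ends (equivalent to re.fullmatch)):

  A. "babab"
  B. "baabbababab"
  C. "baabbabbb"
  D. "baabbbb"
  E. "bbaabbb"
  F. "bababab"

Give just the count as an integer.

5

A → match
B → match
C → match
D → match
E → no match — must start with "ba"
F → match
Total matched: 5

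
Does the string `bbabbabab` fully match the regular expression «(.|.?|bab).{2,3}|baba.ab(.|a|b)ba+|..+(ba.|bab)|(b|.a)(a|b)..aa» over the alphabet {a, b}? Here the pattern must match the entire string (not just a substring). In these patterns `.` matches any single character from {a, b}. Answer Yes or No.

Yes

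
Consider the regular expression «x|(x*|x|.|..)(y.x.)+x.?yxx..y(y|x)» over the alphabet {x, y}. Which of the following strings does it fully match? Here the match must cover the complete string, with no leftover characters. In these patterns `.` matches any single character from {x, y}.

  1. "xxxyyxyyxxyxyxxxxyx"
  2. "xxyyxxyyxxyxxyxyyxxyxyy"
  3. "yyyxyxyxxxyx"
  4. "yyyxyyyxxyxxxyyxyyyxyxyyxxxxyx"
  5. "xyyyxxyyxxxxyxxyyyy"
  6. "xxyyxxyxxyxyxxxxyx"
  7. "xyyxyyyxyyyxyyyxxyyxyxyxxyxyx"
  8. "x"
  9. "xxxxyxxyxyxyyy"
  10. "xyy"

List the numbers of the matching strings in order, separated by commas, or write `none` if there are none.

1 → match
2 → match
3. "yyyxyxyxxxyx" → no match
4 → match
5 → match
6 → match
7 → match
8. "x" → match
9 → no match
10. "xyy" → no match

1, 2, 4, 5, 6, 7, 8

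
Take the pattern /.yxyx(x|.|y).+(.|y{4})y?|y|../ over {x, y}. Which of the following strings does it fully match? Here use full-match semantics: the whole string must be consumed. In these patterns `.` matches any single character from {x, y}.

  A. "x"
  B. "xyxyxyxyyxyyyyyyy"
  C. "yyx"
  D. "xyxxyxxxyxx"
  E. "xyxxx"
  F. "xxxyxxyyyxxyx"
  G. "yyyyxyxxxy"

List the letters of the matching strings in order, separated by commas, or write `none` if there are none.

B

A. "x" → no match
B → match
C. "yyx" → no match
D. "xyxxyxxxyxx" → no match
E. "xyxxx" → no match
F → no match
G. "yyyyxyxxxy" → no match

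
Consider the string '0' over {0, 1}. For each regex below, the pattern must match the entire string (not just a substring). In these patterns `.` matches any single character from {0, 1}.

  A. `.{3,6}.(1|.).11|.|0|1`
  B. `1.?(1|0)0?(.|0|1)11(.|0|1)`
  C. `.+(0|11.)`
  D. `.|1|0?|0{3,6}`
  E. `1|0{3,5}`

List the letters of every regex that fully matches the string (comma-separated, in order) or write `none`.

A, D

A → match
B → no match — must start with '1'
C → no match
D → match
E → no match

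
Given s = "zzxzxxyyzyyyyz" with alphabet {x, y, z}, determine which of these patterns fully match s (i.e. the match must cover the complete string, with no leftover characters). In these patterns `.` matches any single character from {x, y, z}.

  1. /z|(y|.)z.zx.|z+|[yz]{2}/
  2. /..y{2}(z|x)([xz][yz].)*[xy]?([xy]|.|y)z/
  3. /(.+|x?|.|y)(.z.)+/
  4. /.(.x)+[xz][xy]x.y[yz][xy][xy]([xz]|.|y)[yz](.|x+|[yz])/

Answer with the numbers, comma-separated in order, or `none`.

4

1 → no match
2 → no match
3 → no match
4 → match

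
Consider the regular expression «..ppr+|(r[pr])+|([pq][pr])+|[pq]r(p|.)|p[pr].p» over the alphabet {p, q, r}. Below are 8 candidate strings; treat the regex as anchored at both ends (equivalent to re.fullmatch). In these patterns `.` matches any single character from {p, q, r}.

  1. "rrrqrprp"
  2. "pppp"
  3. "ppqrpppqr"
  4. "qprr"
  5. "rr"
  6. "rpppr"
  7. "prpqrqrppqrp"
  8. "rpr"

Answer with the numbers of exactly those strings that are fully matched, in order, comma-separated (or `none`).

2, 5, 6

1 → no match
2 → match
3 → no match
4 → no match
5 → match
6 → match
7 → no match
8 → no match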